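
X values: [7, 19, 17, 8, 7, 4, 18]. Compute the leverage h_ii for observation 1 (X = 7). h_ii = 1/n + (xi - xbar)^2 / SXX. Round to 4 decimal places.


Mean of X: xbar = 11.4286.
SXX = 237.7143.
For X = 7: h = 1/7 + (7 - 11.4286)^2/237.7143 = 0.2254.

0.2254


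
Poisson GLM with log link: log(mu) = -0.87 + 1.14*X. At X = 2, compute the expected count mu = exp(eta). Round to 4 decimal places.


Compute eta = -0.87 + 1.14 * 2 = 1.4100.
Apply inverse link: mu = e^1.4100 = 4.0960.

4.0960


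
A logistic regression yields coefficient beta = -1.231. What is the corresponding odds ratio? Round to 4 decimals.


The odds ratio is computed as:
OR = e^(-1.231) = 0.2920.

0.2920


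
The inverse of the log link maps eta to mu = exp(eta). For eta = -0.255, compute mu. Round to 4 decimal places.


The inverse log link gives:
mu = exp(-0.255) = 0.7749.

0.7749


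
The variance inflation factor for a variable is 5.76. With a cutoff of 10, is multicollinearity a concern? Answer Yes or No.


The threshold is 10.
VIF = 5.76 is < 10.
Multicollinearity indication: No.

No


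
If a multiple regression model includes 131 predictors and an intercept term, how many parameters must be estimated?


Each predictor gets one coefficient, plus one intercept.
Total parameters = 131 + 1 = 132.

132


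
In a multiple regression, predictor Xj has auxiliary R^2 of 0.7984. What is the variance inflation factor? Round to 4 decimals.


VIF = 1 / (1 - 0.7984).
= 1 / 0.2016 = 4.9603.

4.9603


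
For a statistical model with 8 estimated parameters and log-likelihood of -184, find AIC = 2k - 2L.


AIC = 2*8 - 2*(-184).
= 16 + 368 = 384.

384


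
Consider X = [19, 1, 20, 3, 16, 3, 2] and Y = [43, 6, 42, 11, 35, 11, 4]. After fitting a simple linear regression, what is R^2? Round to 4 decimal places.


Fit the OLS line: b0 = 3.4774, b1 = 1.9947.
SSres = 21.7013.
SStot = 1831.4286.
R^2 = 1 - 21.7013/1831.4286 = 0.9882.

0.9882


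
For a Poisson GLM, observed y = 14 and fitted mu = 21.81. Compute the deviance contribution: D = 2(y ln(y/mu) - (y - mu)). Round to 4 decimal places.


First: ln(14/21.81) = -0.443311.
Then: 14 * -0.443311 = -6.206354.
y - mu = 14 - 21.81 = -7.81.
D = 2(-6.206354 - -7.81) = 3.207292, which rounds to 3.2073.

3.2073


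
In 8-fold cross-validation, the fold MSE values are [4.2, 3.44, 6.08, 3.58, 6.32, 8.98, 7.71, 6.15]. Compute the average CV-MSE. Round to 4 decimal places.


Add all fold MSEs: 46.4600.
Divide by k = 8: 46.4600/8 = 5.8075.

5.8075


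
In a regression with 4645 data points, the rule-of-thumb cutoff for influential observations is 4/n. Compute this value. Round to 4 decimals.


Using the rule of thumb:
Threshold = 4 / 4645 = 0.0009.

0.0009


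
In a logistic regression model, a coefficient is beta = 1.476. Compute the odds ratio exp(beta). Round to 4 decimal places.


The odds ratio is computed as:
OR = e^(1.476) = 4.3754.

4.3754


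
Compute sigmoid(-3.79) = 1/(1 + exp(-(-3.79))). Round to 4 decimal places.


exp(3.7900) = 44.2564.
1 + exp(-z) = 45.2564.
sigmoid = 1/45.2564 = 0.0221.

0.0221


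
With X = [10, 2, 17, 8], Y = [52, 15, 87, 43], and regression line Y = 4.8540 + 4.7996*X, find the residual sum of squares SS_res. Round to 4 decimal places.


For each point, residual = actual - predicted.
Residuals: [-0.8500, 0.5468, 0.5528, -0.2508].
Sum of squared residuals = 1.3900.

1.3900


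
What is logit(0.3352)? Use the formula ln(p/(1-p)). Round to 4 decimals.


1 - p = 0.6648.
p/(1-p) = 0.5042.
logit = ln(0.5042) = -0.6848.

-0.6848


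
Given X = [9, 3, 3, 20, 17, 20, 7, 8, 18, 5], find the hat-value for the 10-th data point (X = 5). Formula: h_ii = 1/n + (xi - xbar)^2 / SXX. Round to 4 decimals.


Mean of X: xbar = 11.0000.
SXX = 440.0000.
For X = 5: h = 1/10 + (5 - 11.0000)^2/440.0000 = 0.1818.

0.1818


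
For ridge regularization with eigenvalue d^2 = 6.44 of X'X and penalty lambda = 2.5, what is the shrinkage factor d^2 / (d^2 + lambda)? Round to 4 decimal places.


d^2 + lambda = 6.44 + 2.5 = 8.9400.
Shrinkage factor = 6.44/8.9400 = 0.7204.

0.7204


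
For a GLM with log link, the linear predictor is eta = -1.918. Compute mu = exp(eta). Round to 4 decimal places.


The inverse log link gives:
mu = exp(-1.918) = 0.1469.

0.1469


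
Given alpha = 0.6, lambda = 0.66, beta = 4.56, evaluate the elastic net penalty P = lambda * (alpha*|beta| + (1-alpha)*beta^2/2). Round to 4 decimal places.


L1 component = 0.6 * |4.56| = 2.7360.
L2 component = 0.4 * 4.56^2 / 2 = 4.1587.
Penalty = 0.66 * (2.7360 + 4.1587) = 0.66 * 6.8947 = 4.5505.

4.5505


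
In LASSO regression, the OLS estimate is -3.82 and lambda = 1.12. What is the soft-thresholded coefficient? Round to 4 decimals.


|beta_OLS| = 3.82.
lambda = 1.12.
Since |beta| > lambda, coefficient = sign(beta)*(|beta| - lambda) = -2.7000.
Result = -2.7000.

-2.7000


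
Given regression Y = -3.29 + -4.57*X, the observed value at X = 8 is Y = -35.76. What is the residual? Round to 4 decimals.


Predicted = -3.29 + -4.57 * 8 = -39.8500.
Residual = -35.76 - -39.8500 = 4.0900.

4.0900


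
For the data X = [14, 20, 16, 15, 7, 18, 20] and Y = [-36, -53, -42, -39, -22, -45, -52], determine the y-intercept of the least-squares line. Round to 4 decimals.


The slope is b1 = -2.3353.
Sample means are xbar = 15.7143 and ybar = -41.2857.
Intercept: b0 = -41.2857 - (-2.3353)(15.7143) = -4.5882.

-4.5882


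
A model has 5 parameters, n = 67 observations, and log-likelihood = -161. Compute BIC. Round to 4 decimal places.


k * ln(n) = 5 * ln(67) = 5 * 4.204693 = 21.023465.
-2 * loglik = -2 * (-161) = 322.
BIC = 21.023465 + 322 = 343.023465, which rounds to 343.0235.

343.0235


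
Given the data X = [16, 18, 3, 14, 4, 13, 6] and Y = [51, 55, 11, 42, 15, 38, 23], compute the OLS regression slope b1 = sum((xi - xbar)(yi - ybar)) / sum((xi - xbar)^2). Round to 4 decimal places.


The sample means are xbar = 10.5714 and ybar = 33.5714.
Compute S_xx = 223.7143 and S_xy = 634.7143.
Slope b1 = S_xy / S_xx = 634.7143 / 223.7143 = 2.8372.

2.8372


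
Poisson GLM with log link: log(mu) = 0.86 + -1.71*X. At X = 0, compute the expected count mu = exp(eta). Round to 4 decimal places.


eta = 0.86 + -1.71 * 0 = 0.8600.
mu = exp(0.8600) = 2.3632.

2.3632


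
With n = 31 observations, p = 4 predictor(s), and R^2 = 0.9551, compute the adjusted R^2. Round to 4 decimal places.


Using the formula:
(1 - 0.9551) = 0.0449.
Multiply by 30/26: 0.0449 * 30 = 1.3470, then 1.3470 / 26 = 0.0518.
Adj R^2 = 1 - 0.0518 = 0.9482.

0.9482


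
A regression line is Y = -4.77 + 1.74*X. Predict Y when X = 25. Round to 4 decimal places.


Substitute X = 25 into the equation:
Y = -4.77 + 1.74 * 25 = -4.77 + 43.5000 = 38.7300.

38.7300


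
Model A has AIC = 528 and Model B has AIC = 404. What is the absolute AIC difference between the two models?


Compute |528 - 404| = 124.
Model B has the smaller AIC.

124


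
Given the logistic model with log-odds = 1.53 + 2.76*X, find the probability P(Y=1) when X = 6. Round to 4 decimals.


z = 1.53 + 2.76 * 6 = 18.0900.
Sigmoid: P = 1 / (1 + exp(-18.0900)) = 1.0000.

1.0000


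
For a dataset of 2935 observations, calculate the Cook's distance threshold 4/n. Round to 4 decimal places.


The threshold is 4/n.
4/2935 = 0.0014.

0.0014


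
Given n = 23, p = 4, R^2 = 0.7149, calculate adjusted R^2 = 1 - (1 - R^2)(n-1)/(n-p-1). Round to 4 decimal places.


Plug in: Adj R^2 = 1 - (1 - 0.7149) * 22/18.
= 1 - 0.2851 * 22/18
= 1 - 6.2722 / 18
= 1 - 0.3485 = 0.6515.

0.6515


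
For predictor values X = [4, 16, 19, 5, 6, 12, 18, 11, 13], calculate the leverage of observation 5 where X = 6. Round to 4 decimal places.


n = 9, xbar = 11.5556.
SXX = sum((xi - xbar)^2) = 250.2222.
h = 1/9 + (6 - 11.5556)^2 / 250.2222 = 0.2345.

0.2345


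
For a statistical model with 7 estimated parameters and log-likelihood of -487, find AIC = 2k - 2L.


Compute:
2k = 2*7 = 14.
-2*loglik = -2*(-487) = 974.
AIC = 14 + 974 = 988.

988


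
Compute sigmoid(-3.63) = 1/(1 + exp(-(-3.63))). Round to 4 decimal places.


Compute exp(3.6300) = 37.7128.
Sigmoid = 1 / (1 + 37.7128) = 1 / 38.7128 = 0.0258.

0.0258


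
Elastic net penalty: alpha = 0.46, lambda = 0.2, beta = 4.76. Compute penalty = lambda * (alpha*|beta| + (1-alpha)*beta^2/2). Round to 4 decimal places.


alpha * |beta| = 0.46 * 4.76 = 2.1896.
(1-alpha) * beta^2/2 = 0.54 * 22.6576/2 = 6.1176.
Total = 0.2 * (2.1896 + 6.1176) = 1.6614.

1.6614


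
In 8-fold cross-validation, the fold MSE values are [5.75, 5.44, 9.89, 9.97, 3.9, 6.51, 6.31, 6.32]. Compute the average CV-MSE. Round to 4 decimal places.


Sum of fold MSEs = 54.0900.
Average = 54.0900 / 8 = 6.7613.

6.7613


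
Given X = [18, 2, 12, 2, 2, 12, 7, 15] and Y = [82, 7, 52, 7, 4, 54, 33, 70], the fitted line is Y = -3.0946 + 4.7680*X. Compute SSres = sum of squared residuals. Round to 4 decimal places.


Predicted values from Y = -3.0946 + 4.7680*X.
Residuals: [-0.7294, 0.5586, -2.1214, 0.5586, -2.4414, -0.1214, 2.7186, 1.5746].
SSres = 21.5018.

21.5018


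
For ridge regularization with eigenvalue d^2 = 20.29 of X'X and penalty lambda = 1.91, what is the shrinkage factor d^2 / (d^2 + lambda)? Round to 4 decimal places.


d^2 + lambda = 20.29 + 1.91 = 22.2000.
Shrinkage factor = 20.29/22.2000 = 0.9140.

0.9140


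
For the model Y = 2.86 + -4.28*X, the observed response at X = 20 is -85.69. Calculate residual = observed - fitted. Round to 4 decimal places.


Fitted value at X = 20 is yhat = 2.86 + -4.28*20 = -82.7400.
Residual = -85.69 - -82.7400 = -2.9500.

-2.9500


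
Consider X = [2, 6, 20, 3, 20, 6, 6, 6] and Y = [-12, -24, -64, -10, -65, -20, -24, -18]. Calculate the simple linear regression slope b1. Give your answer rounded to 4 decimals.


The sample means are xbar = 8.6250 and ybar = -29.6250.
Compute S_xx = 361.8750 and S_xy = -1105.8750.
Slope b1 = S_xy / S_xx = -1105.8750 / 361.8750 = -3.0560.

-3.0560


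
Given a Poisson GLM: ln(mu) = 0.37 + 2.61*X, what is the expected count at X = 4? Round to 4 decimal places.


eta = 0.37 + 2.61 * 4 = 10.8100.
mu = exp(10.8100) = 49513.4684.

49513.4684


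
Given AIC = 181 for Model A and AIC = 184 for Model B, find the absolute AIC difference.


Compute |181 - 184| = 3.
Model A has the smaller AIC.

3


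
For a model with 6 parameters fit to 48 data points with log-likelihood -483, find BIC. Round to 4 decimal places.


Compute k*ln(n) = 6*ln(48) = 6*3.871201 = 23.227206.
Then -2*loglik = 966.
BIC = 23.227206 + 966 = 989.227206, which rounds to 989.2272.

989.2272


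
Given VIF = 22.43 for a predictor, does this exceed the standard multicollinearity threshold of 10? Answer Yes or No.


The threshold is 10.
VIF = 22.43 is >= 10.
Multicollinearity indication: Yes.

Yes


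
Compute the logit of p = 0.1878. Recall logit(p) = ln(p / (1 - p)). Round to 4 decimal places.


The odds are p/(1-p) = 0.1878 / 0.8122 = 0.2312.
logit(p) = ln(0.2312) = -1.4644.

-1.4644


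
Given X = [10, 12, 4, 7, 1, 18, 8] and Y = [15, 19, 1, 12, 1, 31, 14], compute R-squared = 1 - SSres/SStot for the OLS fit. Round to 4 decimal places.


The fitted line is Y = -2.5708 + 1.8499*X.
SSres = 24.7193, SStot = 653.4286.
R^2 = 1 - SSres/SStot = 0.9622.

0.9622


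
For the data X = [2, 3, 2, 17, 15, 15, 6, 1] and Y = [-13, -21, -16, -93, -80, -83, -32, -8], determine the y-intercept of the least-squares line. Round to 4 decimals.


First find the slope: b1 = -5.2116.
Means: xbar = 7.6250, ybar = -43.2500.
b0 = ybar - b1 * xbar = -43.2500 - -5.2116 * 7.6250 = -3.5116.

-3.5116


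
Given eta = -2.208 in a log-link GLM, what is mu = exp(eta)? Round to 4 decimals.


The inverse log link gives:
mu = exp(-2.208) = 0.1099.

0.1099


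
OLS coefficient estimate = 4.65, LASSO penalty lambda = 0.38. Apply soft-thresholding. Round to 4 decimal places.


Check: |4.65| = 4.65 vs lambda = 0.38.
Since |beta| > lambda, coefficient = sign(beta)*(|beta| - lambda) = 4.2700.
Soft-thresholded coefficient = 4.2700.

4.2700


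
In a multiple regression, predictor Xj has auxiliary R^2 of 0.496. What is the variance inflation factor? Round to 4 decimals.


Using VIF = 1/(1 - R^2_j):
1 - 0.496 = 0.504.
VIF = 1.9841.

1.9841


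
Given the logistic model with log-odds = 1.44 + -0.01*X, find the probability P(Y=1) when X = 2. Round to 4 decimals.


z = 1.44 + -0.01 * 2 = 1.4200.
Sigmoid: P = 1 / (1 + exp(-1.4200)) = 0.8053.

0.8053


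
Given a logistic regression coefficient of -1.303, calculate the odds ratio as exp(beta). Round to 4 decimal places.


exp(-1.303) = 0.2717.
So the odds ratio is 0.2717.

0.2717


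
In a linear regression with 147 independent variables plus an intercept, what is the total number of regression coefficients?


Total coefficients = number of predictors + 1 (for the intercept).
= 147 + 1 = 148.

148


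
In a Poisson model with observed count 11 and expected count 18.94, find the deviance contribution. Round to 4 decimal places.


First: ln(11/18.94) = -0.543381.
Then: 11 * -0.543381 = -5.977191.
y - mu = 11 - 18.94 = -7.94.
D = 2(-5.977191 - -7.94) = 3.925618, which rounds to 3.9256.

3.9256


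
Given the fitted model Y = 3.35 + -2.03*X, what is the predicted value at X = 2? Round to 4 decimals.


Plug X = 2 into Y = 3.35 + -2.03*X:
Y = 3.35 + -4.0600 = -0.7100.

-0.7100


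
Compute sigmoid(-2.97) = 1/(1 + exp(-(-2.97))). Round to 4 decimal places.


exp(2.9700) = 19.4919.
1 + exp(-z) = 20.4919.
sigmoid = 1/20.4919 = 0.0488.

0.0488


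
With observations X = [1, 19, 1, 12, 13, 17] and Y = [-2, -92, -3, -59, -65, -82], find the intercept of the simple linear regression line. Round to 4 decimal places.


Compute b1 = -5.0033 from the OLS formula.
With xbar = 10.5000 and ybar = -50.5000, the intercept is:
b0 = -50.5000 - -5.0033 * 10.5000 = 2.0346.

2.0346


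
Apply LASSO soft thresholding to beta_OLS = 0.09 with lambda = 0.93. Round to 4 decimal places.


|beta_OLS| = 0.09.
lambda = 0.93.
Since |beta| <= lambda, the coefficient is set to 0.
Result = 0.0000.

0.0000


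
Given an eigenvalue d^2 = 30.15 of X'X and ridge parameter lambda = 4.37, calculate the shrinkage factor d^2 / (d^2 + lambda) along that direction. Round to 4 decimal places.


Compute the denominator: 30.15 + 4.37 = 34.5200.
Shrinkage factor = 30.15 / 34.5200 = 0.8734.

0.8734


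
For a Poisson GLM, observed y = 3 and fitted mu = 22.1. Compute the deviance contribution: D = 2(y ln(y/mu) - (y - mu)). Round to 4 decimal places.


First: ln(3/22.1) = -1.996965.
Then: 3 * -1.996965 = -5.990895.
y - mu = 3 - 22.1 = -19.1.
D = 2(-5.990895 - -19.1) = 26.218210, which rounds to 26.2182.

26.2182


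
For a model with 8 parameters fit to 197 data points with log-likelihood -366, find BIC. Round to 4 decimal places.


k * ln(n) = 8 * ln(197) = 8 * 5.283204 = 42.265632.
-2 * loglik = -2 * (-366) = 732.
BIC = 42.265632 + 732 = 774.265632, which rounds to 774.2656.

774.2656


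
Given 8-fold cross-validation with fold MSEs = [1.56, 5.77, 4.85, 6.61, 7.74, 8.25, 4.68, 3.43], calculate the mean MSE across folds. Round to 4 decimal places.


Sum of fold MSEs = 42.8900.
Average = 42.8900 / 8 = 5.3613.

5.3613


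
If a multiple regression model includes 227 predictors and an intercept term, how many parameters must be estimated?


Each predictor gets one coefficient, plus one intercept.
Total parameters = 227 + 1 = 228.

228


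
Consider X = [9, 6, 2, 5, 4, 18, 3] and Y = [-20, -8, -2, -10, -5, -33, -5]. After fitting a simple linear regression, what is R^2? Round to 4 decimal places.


The fitted line is Y = 1.3790 + -1.9713*X.
SSres = 25.5669, SStot = 722.8571.
R^2 = 1 - SSres/SStot = 0.9646.

0.9646


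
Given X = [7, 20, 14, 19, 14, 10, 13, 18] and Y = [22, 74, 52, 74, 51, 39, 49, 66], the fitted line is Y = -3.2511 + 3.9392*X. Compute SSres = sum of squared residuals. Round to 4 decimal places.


Predicted values from Y = -3.2511 + 3.9392*X.
Residuals: [-2.3233, -1.5329, 0.1023, 2.4063, -0.8977, 2.8591, 1.0415, -1.6545].
SSres = 26.3507.

26.3507


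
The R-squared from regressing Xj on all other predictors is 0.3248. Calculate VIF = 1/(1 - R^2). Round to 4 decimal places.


Denominator: 1 - 0.3248 = 0.6752.
VIF = 1 / 0.6752 = 1.4810.

1.4810


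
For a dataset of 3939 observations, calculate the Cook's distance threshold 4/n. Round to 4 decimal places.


Using the rule of thumb:
Threshold = 4 / 3939 = 0.0010.

0.0010


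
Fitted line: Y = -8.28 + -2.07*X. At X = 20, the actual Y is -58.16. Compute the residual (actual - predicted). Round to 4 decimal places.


Compute yhat = -8.28 + (-2.07)(20) = -49.6800.
Residual = actual - predicted = -58.16 - -49.6800 = -8.4800.

-8.4800


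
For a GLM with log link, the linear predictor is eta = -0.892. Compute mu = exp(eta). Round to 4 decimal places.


mu = exp(eta) = exp(-0.892).
= 0.4098.

0.4098


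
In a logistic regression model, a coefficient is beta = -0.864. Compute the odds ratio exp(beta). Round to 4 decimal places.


Odds ratio = exp(beta) = exp(-0.864).
= 0.4215.

0.4215


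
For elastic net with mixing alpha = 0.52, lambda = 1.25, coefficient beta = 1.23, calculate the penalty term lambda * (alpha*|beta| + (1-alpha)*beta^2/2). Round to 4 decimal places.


L1 component = 0.52 * |1.23| = 0.6396.
L2 component = 0.48 * 1.23^2 / 2 = 0.3631.
Penalty = 1.25 * (0.6396 + 0.3631) = 1.25 * 1.0027 = 1.2534.

1.2534


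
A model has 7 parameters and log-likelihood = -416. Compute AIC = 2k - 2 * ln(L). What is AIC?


Compute:
2k = 2*7 = 14.
-2*loglik = -2*(-416) = 832.
AIC = 14 + 832 = 846.

846


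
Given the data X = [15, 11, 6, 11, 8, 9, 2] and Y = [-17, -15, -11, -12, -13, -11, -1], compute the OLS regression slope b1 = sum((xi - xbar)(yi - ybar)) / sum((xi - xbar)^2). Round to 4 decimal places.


The sample means are xbar = 8.8571 and ybar = -11.4286.
Compute S_xx = 102.8571 and S_xy = -114.4286.
Slope b1 = S_xy / S_xx = -114.4286 / 102.8571 = -1.1125.

-1.1125


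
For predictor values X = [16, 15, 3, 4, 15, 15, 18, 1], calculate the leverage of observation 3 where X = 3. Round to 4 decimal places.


n = 8, xbar = 10.8750.
SXX = sum((xi - xbar)^2) = 334.8750.
h = 1/8 + (3 - 10.8750)^2 / 334.8750 = 0.3102.

0.3102


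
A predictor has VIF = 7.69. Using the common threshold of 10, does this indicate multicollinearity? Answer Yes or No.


The threshold is 10.
VIF = 7.69 is < 10.
Multicollinearity indication: No.

No


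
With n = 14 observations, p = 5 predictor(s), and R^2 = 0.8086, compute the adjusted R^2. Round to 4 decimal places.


Adjusted R^2 = 1 - (1 - R^2) * (n-1)/(n-p-1).
(1 - R^2) = 0.1914.
(n-1)/(n-p-1) = 13/8.
(1 - R^2) * (n-1) = 0.1914 * 13 = 2.4882.
Divide by (n-p-1): 2.4882 / 8 = 0.3110.
Adj R^2 = 1 - 0.3110 = 0.6890.

0.6890


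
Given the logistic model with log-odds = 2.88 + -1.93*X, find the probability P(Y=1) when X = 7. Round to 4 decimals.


z = 2.88 + -1.93 * 7 = -10.6300.
Sigmoid: P = 1 / (1 + exp(10.6300)) = 0.0000.

0.0000


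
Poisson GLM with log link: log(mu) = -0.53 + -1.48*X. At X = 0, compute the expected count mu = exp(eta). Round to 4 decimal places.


eta = -0.53 + -1.48 * 0 = -0.5300.
mu = exp(-0.5300) = 0.5886.

0.5886


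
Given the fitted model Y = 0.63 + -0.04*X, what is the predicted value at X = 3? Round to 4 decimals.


Plug X = 3 into Y = 0.63 + -0.04*X:
Y = 0.63 + -0.1200 = 0.5100.

0.5100


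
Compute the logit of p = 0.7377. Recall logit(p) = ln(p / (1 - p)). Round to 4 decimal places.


Compute the odds: 0.7377/0.2623 = 2.8124.
Take the natural log: ln(2.8124) = 1.0340.

1.0340


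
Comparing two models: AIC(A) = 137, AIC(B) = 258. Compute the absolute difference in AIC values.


Absolute difference = |137 - 258| = 121.
The model with lower AIC (A) is preferred.

121


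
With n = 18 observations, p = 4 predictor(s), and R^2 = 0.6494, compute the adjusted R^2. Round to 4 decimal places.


Plug in: Adj R^2 = 1 - (1 - 0.6494) * 17/13.
= 1 - 0.3506 * 17/13
= 1 - 5.9602 / 13
= 1 - 0.4585 = 0.5415.

0.5415


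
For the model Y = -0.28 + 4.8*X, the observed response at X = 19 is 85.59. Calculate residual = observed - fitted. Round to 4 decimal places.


Compute yhat = -0.28 + (4.8)(19) = 90.9200.
Residual = actual - predicted = 85.59 - 90.9200 = -5.3300.

-5.3300


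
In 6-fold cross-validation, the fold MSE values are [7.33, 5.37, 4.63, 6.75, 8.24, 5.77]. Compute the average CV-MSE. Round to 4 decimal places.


Sum of fold MSEs = 38.0900.
Average = 38.0900 / 6 = 6.3483.

6.3483


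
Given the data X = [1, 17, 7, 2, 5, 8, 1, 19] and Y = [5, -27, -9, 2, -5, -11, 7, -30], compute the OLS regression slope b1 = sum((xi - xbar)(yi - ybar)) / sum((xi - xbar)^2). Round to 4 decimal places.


First compute the means: xbar = 7.5000, ybar = -8.5000.
Then S_xx = sum((xi - xbar)^2) = 344.0000.
S_xy = sum((xi - xbar)(yi - ybar)) = -679.0000.
b1 = S_xy / S_xx = -679.0000 / 344.0000 = -1.9738.

-1.9738


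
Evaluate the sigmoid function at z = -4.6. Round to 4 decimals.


exp(4.6000) = 99.4843.
1 + exp(-z) = 100.4843.
sigmoid = 1/100.4843 = 0.0100.

0.0100


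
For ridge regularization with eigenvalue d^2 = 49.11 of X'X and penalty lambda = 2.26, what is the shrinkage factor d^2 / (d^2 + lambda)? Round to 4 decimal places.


Compute the denominator: 49.11 + 2.26 = 51.3700.
Shrinkage factor = 49.11 / 51.3700 = 0.9560.

0.9560


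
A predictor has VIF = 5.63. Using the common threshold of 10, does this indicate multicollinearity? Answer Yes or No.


Check: VIF = 5.63 vs threshold = 10.
Since 5.63 < 10, the answer is No.

No


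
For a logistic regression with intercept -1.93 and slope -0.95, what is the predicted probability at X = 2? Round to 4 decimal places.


Compute z = -1.93 + (-0.95)(2) = -3.8300.
exp(-z) = 46.0625.
P = 1/(1 + 46.0625) = 0.0212.

0.0212


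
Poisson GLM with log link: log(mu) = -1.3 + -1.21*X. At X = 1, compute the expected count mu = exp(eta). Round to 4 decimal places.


eta = -1.3 + -1.21 * 1 = -2.5100.
mu = exp(-2.5100) = 0.0813.

0.0813


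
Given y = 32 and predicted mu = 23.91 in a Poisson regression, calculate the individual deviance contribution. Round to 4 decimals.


Compute y*ln(y/mu) = 32*ln(32/23.91) = 32*0.291439 = 9.326048.
y - mu = 8.09.
D = 2*(9.326048 - (8.09)) = 2.472096, which rounds to 2.4721.

2.4721


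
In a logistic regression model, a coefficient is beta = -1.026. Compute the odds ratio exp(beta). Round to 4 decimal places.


The odds ratio is computed as:
OR = e^(-1.026) = 0.3584.

0.3584


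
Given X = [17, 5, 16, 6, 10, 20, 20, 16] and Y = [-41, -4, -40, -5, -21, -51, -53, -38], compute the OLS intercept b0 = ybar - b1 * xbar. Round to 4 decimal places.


First find the slope: b1 = -3.2315.
Means: xbar = 13.7500, ybar = -31.6250.
b0 = ybar - b1 * xbar = -31.6250 - -3.2315 * 13.7500 = 12.8076.

12.8076


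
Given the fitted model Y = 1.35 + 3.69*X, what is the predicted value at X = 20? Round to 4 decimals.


Predicted value:
Y = 1.35 + (3.69)(20) = 1.35 + 73.8000 = 75.1500.

75.1500


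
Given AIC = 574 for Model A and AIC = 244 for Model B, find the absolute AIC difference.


Compute |574 - 244| = 330.
Model B has the smaller AIC.

330


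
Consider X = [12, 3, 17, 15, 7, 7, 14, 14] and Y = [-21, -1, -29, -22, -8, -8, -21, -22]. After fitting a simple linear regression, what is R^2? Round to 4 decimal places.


Fit the OLS line: b0 = 5.0667, b1 = -1.9386.
SSres = 14.8704.
SStot = 642.0000.
R^2 = 1 - 14.8704/642.0000 = 0.9768.

0.9768


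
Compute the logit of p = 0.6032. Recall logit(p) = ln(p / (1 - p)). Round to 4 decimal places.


The odds are p/(1-p) = 0.6032 / 0.3968 = 1.5202.
logit(p) = ln(1.5202) = 0.4188.

0.4188


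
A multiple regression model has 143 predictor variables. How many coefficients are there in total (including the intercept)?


Including the intercept, the model has 143 predictor coefficients + 1 intercept.
Total = 144.

144


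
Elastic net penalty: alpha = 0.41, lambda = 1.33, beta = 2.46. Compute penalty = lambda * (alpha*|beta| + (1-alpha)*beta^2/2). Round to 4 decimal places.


L1 component = 0.41 * |2.46| = 1.0086.
L2 component = 0.59 * 2.46^2 / 2 = 1.7852.
Penalty = 1.33 * (1.0086 + 1.7852) = 1.33 * 2.7938 = 3.7158.

3.7158


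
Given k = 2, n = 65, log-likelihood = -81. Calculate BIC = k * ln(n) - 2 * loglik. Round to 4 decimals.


Compute k*ln(n) = 2*ln(65) = 2*4.174387 = 8.348774.
Then -2*loglik = 162.
BIC = 8.348774 + 162 = 170.348774, which rounds to 170.3488.

170.3488


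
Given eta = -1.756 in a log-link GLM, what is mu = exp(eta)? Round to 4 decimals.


mu = exp(eta) = exp(-1.756).
= 0.1727.

0.1727


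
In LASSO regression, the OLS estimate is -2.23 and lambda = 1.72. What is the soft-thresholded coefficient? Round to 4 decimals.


Check: |-2.23| = 2.23 vs lambda = 1.72.
Since |beta| > lambda, coefficient = sign(beta)*(|beta| - lambda) = -0.5100.
Soft-thresholded coefficient = -0.5100.

-0.5100


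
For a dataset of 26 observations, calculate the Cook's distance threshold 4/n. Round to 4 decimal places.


The threshold is 4/n.
4/26 = 0.1538.

0.1538


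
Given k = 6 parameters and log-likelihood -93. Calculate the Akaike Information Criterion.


AIC = 2k - 2*loglik = 2(6) - 2(-93).
= 12 + 186 = 198.

198


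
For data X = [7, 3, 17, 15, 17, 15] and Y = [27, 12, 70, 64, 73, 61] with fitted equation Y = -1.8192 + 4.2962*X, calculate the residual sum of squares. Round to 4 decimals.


For each point, residual = actual - predicted.
Residuals: [-1.2542, 0.9306, -1.2162, 1.3762, 1.7838, -1.6238].
Sum of squared residuals = 11.6308.

11.6308


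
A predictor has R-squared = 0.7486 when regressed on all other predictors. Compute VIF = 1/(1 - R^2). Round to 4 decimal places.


Using VIF = 1/(1 - R^2_j):
1 - 0.7486 = 0.2514.
VIF = 3.9777.

3.9777


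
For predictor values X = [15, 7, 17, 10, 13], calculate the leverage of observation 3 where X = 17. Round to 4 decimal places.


Compute xbar = 12.4000 with n = 5 observations.
SXX = 63.2000.
Leverage = 1/5 + (17 - 12.4000)^2/63.2000 = 0.5348.

0.5348


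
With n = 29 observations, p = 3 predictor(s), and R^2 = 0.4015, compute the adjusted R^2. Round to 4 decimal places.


Adjusted R^2 = 1 - (1 - R^2) * (n-1)/(n-p-1).
(1 - R^2) = 0.5985.
(n-1)/(n-p-1) = 28/25.
(1 - R^2) * (n-1) = 0.5985 * 28 = 16.7580.
Divide by (n-p-1): 16.7580 / 25 = 0.6703.
Adj R^2 = 1 - 0.6703 = 0.3297.

0.3297


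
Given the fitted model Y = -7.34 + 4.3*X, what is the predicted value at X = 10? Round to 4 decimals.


Plug X = 10 into Y = -7.34 + 4.3*X:
Y = -7.34 + 43.0000 = 35.6600.

35.6600


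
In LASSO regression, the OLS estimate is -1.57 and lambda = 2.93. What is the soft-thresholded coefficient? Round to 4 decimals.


|beta_OLS| = 1.57.
lambda = 2.93.
Since |beta| <= lambda, the coefficient is set to 0.
Result = 0.0000.

0.0000


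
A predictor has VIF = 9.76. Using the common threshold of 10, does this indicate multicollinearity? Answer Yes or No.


Compare VIF = 9.76 to the threshold of 10.
9.76 < 10, so the answer is No.

No


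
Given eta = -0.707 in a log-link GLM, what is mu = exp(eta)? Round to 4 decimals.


mu = exp(eta) = exp(-0.707).
= 0.4931.

0.4931


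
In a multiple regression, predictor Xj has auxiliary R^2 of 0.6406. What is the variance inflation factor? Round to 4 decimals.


Denominator: 1 - 0.6406 = 0.3594.
VIF = 1 / 0.3594 = 2.7824.

2.7824


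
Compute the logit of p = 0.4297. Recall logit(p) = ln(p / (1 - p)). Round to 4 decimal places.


The odds are p/(1-p) = 0.4297 / 0.5703 = 0.7535.
logit(p) = ln(0.7535) = -0.2831.

-0.2831


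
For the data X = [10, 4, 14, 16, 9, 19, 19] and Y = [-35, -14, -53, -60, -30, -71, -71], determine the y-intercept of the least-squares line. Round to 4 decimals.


The slope is b1 = -3.9043.
Sample means are xbar = 13.0000 and ybar = -47.7143.
Intercept: b0 = -47.7143 - (-3.9043)(13.0000) = 3.0410.

3.0410


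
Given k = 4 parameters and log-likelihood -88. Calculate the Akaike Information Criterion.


AIC = 2k - 2*loglik = 2(4) - 2(-88).
= 8 + 176 = 184.

184


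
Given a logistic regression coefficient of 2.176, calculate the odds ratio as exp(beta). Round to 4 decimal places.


The odds ratio is computed as:
OR = e^(2.176) = 8.8110.

8.8110


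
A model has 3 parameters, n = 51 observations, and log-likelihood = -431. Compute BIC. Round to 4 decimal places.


Compute k*ln(n) = 3*ln(51) = 3*3.931826 = 11.795478.
Then -2*loglik = 862.
BIC = 11.795478 + 862 = 873.795478, which rounds to 873.7955.

873.7955


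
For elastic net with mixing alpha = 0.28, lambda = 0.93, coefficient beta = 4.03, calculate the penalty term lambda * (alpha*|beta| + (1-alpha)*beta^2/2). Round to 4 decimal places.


L1 component = 0.28 * |4.03| = 1.1284.
L2 component = 0.72 * 4.03^2 / 2 = 5.8467.
Penalty = 0.93 * (1.1284 + 5.8467) = 0.93 * 6.9751 = 6.4869.

6.4869


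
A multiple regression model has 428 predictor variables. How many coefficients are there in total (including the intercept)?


Total coefficients = number of predictors + 1 (for the intercept).
= 428 + 1 = 429.

429


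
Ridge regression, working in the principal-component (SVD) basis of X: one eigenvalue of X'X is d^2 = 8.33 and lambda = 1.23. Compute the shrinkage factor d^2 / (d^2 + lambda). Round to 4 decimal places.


Compute the denominator: 8.33 + 1.23 = 9.5600.
Shrinkage factor = 8.33 / 9.5600 = 0.8713.

0.8713


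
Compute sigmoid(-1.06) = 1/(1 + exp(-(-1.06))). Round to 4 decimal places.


exp(1.0600) = 2.8864.
1 + exp(-z) = 3.8864.
sigmoid = 1/3.8864 = 0.2573.

0.2573


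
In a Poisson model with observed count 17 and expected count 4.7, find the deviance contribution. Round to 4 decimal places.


y/mu = 17/4.7 = 3.617021 (approx.), and ln(17/4.7) = 1.285651.
y * ln(y/mu) = 17 * 1.285651 = 21.856067.
y - mu = 12.3.
D = 2 * (21.856067 - 12.3) = 19.112134, which rounds to 19.1121.

19.1121


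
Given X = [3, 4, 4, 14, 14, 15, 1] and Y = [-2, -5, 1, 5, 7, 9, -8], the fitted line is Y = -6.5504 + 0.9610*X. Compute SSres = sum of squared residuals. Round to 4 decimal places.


Compute predicted values, then residuals = yi - yhat_i.
Residuals: [1.6674, -2.2936, 3.7064, -1.9036, 0.0964, 1.1354, -2.4106].
SSres = sum(residual^2) = 32.5113.

32.5113


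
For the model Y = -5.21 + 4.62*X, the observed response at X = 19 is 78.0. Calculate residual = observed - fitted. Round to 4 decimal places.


Predicted = -5.21 + 4.62 * 19 = 82.5700.
Residual = 78.0 - 82.5700 = -4.5700.

-4.5700


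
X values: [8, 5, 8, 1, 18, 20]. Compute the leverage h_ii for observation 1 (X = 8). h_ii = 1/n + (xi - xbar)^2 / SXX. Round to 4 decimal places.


n = 6, xbar = 10.0000.
SXX = sum((xi - xbar)^2) = 278.0000.
h = 1/6 + (8 - 10.0000)^2 / 278.0000 = 0.1811.

0.1811


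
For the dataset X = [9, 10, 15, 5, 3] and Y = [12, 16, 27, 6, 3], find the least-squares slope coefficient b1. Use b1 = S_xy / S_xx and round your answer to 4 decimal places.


The sample means are xbar = 8.4000 and ybar = 12.8000.
Compute S_xx = 87.2000 and S_xy = 174.4000.
Slope b1 = S_xy / S_xx = 174.4000 / 87.2000 = 2.0000.

2.0000


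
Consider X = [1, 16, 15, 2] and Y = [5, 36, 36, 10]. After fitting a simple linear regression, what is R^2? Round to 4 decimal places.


The fitted line is Y = 4.4264 + 2.0381*X.
SSres = 6.4645, SStot = 824.7500.
R^2 = 1 - SSres/SStot = 0.9922.

0.9922


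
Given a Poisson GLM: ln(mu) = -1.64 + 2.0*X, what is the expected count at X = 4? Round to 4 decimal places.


Linear predictor: eta = -1.64 + (2.0)(4) = 6.3600.
Expected count: mu = exp(6.3600) = 578.2464.

578.2464


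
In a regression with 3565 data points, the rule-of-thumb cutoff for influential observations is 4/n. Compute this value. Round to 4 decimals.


Using the rule of thumb:
Threshold = 4 / 3565 = 0.0011.

0.0011


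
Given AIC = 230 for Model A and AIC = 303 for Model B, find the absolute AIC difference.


|AIC_A - AIC_B| = |230 - 303| = 73.
Model A is preferred (lower AIC).

73


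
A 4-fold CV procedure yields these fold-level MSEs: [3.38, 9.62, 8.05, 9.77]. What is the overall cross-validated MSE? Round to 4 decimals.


Add all fold MSEs: 30.8200.
Divide by k = 4: 30.8200/4 = 7.7050.

7.7050


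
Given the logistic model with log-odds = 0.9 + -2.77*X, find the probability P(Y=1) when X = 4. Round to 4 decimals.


Compute z = 0.9 + (-2.77)(4) = -10.1800.
exp(-z) = 26370.4673.
P = 1/(1 + 26370.4673) = 0.0000.

0.0000


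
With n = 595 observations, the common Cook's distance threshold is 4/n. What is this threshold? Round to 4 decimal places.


The threshold is 4/n.
4/595 = 0.0067.

0.0067


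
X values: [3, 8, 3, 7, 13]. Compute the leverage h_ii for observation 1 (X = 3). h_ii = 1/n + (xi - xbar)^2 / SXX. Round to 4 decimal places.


Mean of X: xbar = 6.8000.
SXX = 68.8000.
For X = 3: h = 1/5 + (3 - 6.8000)^2/68.8000 = 0.4099.

0.4099


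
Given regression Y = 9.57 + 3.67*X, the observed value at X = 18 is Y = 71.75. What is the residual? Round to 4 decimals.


Fitted value at X = 18 is yhat = 9.57 + 3.67*18 = 75.6300.
Residual = 71.75 - 75.6300 = -3.8800.

-3.8800


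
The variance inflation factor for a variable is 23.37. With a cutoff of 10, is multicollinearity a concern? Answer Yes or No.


Check: VIF = 23.37 vs threshold = 10.
Since 23.37 >= 10, the answer is Yes.

Yes


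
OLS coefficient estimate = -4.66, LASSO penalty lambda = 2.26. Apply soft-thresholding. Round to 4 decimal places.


Absolute value: |-4.66| = 4.66.
Compare to lambda = 2.26.
Since |beta| > lambda, coefficient = sign(beta)*(|beta| - lambda) = -2.4000.

-2.4000


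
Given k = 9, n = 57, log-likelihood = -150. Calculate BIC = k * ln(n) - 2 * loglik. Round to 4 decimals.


Compute k*ln(n) = 9*ln(57) = 9*4.043051 = 36.387459.
Then -2*loglik = 300.
BIC = 36.387459 + 300 = 336.387459, which rounds to 336.3875.

336.3875


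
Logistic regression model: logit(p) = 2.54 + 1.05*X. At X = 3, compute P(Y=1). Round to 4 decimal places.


Compute z = 2.54 + (1.05)(3) = 5.6900.
exp(-z) = 0.0034.
P = 1/(1 + 0.0034) = 0.9966.

0.9966


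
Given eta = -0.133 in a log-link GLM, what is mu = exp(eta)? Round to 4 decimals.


Apply the inverse link:
mu = e^-0.133 = 0.8755.

0.8755


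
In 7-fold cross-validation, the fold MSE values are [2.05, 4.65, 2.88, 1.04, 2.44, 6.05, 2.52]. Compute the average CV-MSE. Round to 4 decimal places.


Add all fold MSEs: 21.6300.
Divide by k = 7: 21.6300/7 = 3.0900.

3.0900


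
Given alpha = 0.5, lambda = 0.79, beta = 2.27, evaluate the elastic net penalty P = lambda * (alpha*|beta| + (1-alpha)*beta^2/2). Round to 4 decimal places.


alpha * |beta| = 0.5 * 2.27 = 1.1350.
(1-alpha) * beta^2/2 = 0.5 * 5.1529/2 = 1.2882.
Total = 0.79 * (1.1350 + 1.2882) = 1.9143.

1.9143


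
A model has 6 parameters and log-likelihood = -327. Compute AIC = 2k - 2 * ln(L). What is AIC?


AIC = 2*6 - 2*(-327).
= 12 + 654 = 666.

666


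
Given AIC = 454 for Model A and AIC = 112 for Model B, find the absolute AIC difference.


Compute |454 - 112| = 342.
Model B has the smaller AIC.

342


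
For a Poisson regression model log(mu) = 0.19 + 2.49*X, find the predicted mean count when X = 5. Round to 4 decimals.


Compute eta = 0.19 + 2.49 * 5 = 12.6400.
Apply inverse link: mu = e^12.6400 = 308661.3499.

308661.3499


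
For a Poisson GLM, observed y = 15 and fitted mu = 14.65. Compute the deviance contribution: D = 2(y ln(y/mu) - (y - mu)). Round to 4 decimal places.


y/mu = 15/14.65 = 1.023891 (approx.), and ln(15/14.65) = 0.023610.
y * ln(y/mu) = 15 * 0.023610 = 0.354150.
y - mu = 0.35.
D = 2 * (0.354150 - 0.35) = 0.008300, which rounds to 0.0083.

0.0083


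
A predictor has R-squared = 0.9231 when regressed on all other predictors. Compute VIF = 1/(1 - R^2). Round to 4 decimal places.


Denominator: 1 - 0.9231 = 0.0769.
VIF = 1 / 0.0769 = 13.0039.

13.0039


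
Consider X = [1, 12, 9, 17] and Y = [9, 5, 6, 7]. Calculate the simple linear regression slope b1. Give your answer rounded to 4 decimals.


The sample means are xbar = 9.7500 and ybar = 6.7500.
Compute S_xx = 134.7500 and S_xy = -21.2500.
Slope b1 = S_xy / S_xx = -21.2500 / 134.7500 = -0.1577.

-0.1577


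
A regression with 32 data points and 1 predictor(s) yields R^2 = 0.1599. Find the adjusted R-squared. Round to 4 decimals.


Adjusted R^2 = 1 - (1 - R^2) * (n-1)/(n-p-1).
(1 - R^2) = 0.8401.
(n-1)/(n-p-1) = 31/30.
(1 - R^2) * (n-1) = 0.8401 * 31 = 26.0431.
Divide by (n-p-1): 26.0431 / 30 = 0.8681.
Adj R^2 = 1 - 0.8681 = 0.1319.

0.1319


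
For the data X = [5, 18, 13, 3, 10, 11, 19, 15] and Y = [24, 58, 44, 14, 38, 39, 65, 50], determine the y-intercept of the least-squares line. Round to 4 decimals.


First find the slope: b1 = 2.9237.
Means: xbar = 11.7500, ybar = 41.5000.
b0 = ybar - b1 * xbar = 41.5000 - 2.9237 * 11.7500 = 7.1460.

7.1460


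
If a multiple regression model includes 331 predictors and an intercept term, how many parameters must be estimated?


Total coefficients = number of predictors + 1 (for the intercept).
= 331 + 1 = 332.

332


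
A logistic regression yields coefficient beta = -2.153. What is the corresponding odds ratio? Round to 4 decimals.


The odds ratio is computed as:
OR = e^(-2.153) = 0.1161.

0.1161


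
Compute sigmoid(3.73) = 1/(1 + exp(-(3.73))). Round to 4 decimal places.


Compute exp(-3.7300) = 0.0240.
Sigmoid = 1 / (1 + 0.0240) = 1 / 1.0240 = 0.9766.

0.9766


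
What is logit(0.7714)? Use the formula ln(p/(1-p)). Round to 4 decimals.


Compute the odds: 0.7714/0.2286 = 3.3745.
Take the natural log: ln(3.3745) = 1.2162.

1.2162


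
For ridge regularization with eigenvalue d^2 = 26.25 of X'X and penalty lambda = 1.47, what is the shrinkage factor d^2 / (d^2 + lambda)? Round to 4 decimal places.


Compute the denominator: 26.25 + 1.47 = 27.7200.
Shrinkage factor = 26.25 / 27.7200 = 0.9470.

0.9470


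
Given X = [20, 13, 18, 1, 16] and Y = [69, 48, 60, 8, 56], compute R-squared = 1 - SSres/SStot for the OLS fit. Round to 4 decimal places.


Fit the OLS line: b0 = 5.2984, b1 = 3.1545.
SSres = 7.8224.
SStot = 2248.8000.
R^2 = 1 - 7.8224/2248.8000 = 0.9965.

0.9965


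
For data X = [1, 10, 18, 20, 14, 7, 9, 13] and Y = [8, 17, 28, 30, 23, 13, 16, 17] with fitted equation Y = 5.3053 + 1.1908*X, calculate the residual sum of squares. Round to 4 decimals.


Predicted values from Y = 5.3053 + 1.1908*X.
Residuals: [1.5039, -0.2133, 1.2603, 0.8787, 1.0235, -0.6409, -0.0225, -3.7857].
SSres = 20.4580.

20.4580


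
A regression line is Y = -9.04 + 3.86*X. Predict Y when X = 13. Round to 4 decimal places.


Predicted value:
Y = -9.04 + (3.86)(13) = -9.04 + 50.1800 = 41.1400.

41.1400


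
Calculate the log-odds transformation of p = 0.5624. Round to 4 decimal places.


1 - p = 0.4376.
p/(1-p) = 1.2852.
logit = ln(1.2852) = 0.2509.

0.2509


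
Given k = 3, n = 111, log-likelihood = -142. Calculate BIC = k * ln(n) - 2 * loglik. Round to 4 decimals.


Compute k*ln(n) = 3*ln(111) = 3*4.709530 = 14.128590.
Then -2*loglik = 284.
BIC = 14.128590 + 284 = 298.128590, which rounds to 298.1286.

298.1286


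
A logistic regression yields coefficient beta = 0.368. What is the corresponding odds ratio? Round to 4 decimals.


exp(0.368) = 1.4448.
So the odds ratio is 1.4448.

1.4448


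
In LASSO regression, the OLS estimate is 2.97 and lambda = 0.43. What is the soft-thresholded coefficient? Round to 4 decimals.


Check: |2.97| = 2.97 vs lambda = 0.43.
Since |beta| > lambda, coefficient = sign(beta)*(|beta| - lambda) = 2.5400.
Soft-thresholded coefficient = 2.5400.

2.5400
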